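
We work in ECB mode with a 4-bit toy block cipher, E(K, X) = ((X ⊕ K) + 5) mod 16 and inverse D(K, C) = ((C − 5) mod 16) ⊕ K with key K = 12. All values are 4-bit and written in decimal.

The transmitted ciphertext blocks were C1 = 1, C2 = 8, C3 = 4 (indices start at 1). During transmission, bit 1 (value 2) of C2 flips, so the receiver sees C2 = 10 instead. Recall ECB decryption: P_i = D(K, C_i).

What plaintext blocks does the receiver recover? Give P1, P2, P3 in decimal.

P1 = 0, P2 = 9, P3 = 3

Only C2 changed, to 10. In ECB, a change in C_i affects only P_i. Decrypting the received ciphertext:
P1: D(K, 1) = 0.
P2: D(K, 10) = 9.
P3: D(K, 4) = 3.
Blocks that differ from the original plaintext: P2.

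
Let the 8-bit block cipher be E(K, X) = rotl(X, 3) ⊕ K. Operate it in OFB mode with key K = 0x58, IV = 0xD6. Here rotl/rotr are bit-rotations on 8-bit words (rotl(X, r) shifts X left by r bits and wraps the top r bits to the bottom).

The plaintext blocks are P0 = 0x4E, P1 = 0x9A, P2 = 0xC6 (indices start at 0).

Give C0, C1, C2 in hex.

OFB encryption: S_i = E(K, S_{i−1}) with S_{−1} = IV; C_i = P_i ⊕ S_i.
C0: S = E(K, 0xD6) = 0xEE; 0x4E ⊕ 0xEE = 0xA0.
C1: S = E(K, 0xEE) = 0x2F; 0x9A ⊕ 0x2F = 0xB5.
C2: S = E(K, 0x2F) = 0x21; 0xC6 ⊕ 0x21 = 0xE7.

C0 = 0xA0, C1 = 0xB5, C2 = 0xE7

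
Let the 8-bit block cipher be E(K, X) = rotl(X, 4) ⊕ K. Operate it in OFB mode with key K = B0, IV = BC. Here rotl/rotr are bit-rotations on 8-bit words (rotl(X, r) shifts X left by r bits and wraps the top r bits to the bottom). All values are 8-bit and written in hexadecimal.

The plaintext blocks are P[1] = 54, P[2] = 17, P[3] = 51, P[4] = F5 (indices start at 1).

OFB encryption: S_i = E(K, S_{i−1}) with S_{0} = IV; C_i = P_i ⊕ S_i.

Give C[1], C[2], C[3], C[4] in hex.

C[1]: S = E(K, BC) = 7B; 54 ⊕ 7B = 2F.
C[2]: S = E(K, 7B) = 07; 17 ⊕ 07 = 10.
C[3]: S = E(K, 07) = C0; 51 ⊕ C0 = 91.
C[4]: S = E(K, C0) = BC; F5 ⊕ BC = 49.

C[1] = 2F, C[2] = 10, C[3] = 91, C[4] = 49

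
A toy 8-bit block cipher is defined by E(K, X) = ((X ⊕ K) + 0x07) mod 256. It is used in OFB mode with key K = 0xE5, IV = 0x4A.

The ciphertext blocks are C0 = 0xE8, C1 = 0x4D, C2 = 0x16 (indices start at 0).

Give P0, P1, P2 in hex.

OFB decryption: S_i = E(K, S_{i−1}) with S_{−1} = IV; P_i = C_i ⊕ S_i.
P0: S = E(K, 0x4A) = 0xB6; 0xE8 ⊕ 0xB6 = 0x5E.
P1: S = E(K, 0xB6) = 0x5A; 0x4D ⊕ 0x5A = 0x17.
P2: S = E(K, 0x5A) = 0xC6; 0x16 ⊕ 0xC6 = 0xD0.

P0 = 0x5E, P1 = 0x17, P2 = 0xD0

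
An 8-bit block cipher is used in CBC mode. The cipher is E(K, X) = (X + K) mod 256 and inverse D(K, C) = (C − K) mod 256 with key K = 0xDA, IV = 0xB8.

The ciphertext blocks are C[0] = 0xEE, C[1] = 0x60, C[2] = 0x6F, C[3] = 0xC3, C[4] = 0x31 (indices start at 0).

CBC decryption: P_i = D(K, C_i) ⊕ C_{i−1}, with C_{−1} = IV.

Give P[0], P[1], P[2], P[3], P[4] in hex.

P[0] = 0xAC, P[1] = 0x68, P[2] = 0xF5, P[3] = 0x86, P[4] = 0x94

P[0]: D(K, 0xEE) = 0x14; 0x14 ⊕ 0xB8 = 0xAC.
P[1]: D(K, 0x60) = 0x86; 0x86 ⊕ 0xEE = 0x68.
P[2]: D(K, 0x6F) = 0x95; 0x95 ⊕ 0x60 = 0xF5.
P[3]: D(K, 0xC3) = 0xE9; 0xE9 ⊕ 0x6F = 0x86.
P[4]: D(K, 0x31) = 0x57; 0x57 ⊕ 0xC3 = 0x94.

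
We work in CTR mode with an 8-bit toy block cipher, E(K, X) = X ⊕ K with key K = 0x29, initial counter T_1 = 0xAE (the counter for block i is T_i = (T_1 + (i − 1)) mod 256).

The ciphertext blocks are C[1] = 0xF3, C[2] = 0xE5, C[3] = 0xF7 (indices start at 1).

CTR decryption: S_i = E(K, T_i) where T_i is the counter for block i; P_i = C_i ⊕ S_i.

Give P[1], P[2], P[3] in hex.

P[1] = 0x74, P[2] = 0x63, P[3] = 0x6E

P[1]: T = 0xAE, S = E(K, T) = 0x87; 0xF3 ⊕ 0x87 = 0x74.
P[2]: T = 0xAF, S = E(K, T) = 0x86; 0xE5 ⊕ 0x86 = 0x63.
P[3]: T = 0xB0, S = E(K, T) = 0x99; 0xF7 ⊕ 0x99 = 0x6E.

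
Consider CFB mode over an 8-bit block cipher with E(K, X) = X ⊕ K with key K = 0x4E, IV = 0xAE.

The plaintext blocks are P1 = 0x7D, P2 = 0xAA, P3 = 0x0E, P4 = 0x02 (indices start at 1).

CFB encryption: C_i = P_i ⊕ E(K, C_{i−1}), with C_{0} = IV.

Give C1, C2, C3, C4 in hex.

C1 = 0x9D, C2 = 0x79, C3 = 0x39, C4 = 0x75

C1: E(K, 0xAE) = 0xE0; 0x7D ⊕ 0xE0 = 0x9D.
C2: E(K, 0x9D) = 0xD3; 0xAA ⊕ 0xD3 = 0x79.
C3: E(K, 0x79) = 0x37; 0x0E ⊕ 0x37 = 0x39.
C4: E(K, 0x39) = 0x77; 0x02 ⊕ 0x77 = 0x75.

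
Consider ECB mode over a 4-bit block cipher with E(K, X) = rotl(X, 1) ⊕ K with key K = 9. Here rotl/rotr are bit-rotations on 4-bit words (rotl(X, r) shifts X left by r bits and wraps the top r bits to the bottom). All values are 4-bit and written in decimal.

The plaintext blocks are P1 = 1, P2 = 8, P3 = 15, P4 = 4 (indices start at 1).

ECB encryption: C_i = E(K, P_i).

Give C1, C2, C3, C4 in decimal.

C1 = 11, C2 = 8, C3 = 6, C4 = 1

C1: E(K, 1) = 11.
C2: E(K, 8) = 8.
C3: E(K, 15) = 6.
C4: E(K, 4) = 1.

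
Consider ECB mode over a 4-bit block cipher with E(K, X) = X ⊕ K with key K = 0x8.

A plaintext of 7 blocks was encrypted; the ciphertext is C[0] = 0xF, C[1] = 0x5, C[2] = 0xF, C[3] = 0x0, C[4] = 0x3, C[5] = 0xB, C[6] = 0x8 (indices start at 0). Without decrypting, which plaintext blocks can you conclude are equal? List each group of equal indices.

ECB encrypts each block independently with the same key, so equal ciphertext blocks imply equal plaintext blocks.
C[0] = C[2] = 0xF, so P[0] = P[2].

P[0] = P[2]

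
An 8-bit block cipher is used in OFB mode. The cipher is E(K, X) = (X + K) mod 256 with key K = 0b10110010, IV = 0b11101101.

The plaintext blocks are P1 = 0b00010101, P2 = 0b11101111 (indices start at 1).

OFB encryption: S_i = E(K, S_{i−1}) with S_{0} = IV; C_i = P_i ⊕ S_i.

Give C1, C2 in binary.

C1 = 0b10001010, C2 = 0b10111110

C1: S = E(K, 0b11101101) = 0b10011111; 0b00010101 ⊕ 0b10011111 = 0b10001010.
C2: S = E(K, 0b10011111) = 0b01010001; 0b11101111 ⊕ 0b01010001 = 0b10111110.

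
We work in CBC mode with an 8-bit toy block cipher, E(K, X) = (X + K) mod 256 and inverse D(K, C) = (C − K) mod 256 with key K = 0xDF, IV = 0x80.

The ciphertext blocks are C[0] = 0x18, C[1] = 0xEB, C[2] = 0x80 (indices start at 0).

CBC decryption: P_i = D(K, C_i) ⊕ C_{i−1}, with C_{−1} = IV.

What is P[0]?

P[0]: D(K, 0x18) = 0x39; 0x39 ⊕ 0x80 = 0xB9.

P[0] = 0xB9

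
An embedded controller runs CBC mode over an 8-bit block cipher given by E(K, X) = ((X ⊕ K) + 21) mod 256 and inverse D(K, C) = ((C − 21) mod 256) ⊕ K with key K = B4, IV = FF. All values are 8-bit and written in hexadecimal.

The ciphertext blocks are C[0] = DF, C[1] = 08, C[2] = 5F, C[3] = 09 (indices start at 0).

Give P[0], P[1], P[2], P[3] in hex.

P[0] = F5, P[1] = 8C, P[2] = 82, P[3] = 03

CBC decryption: P_i = D(K, C_i) ⊕ C_{i−1}, with C_{−1} = IV.
P[0]: D(K, DF) = 0A; 0A ⊕ FF = F5.
P[1]: D(K, 08) = 53; 53 ⊕ DF = 8C.
P[2]: D(K, 5F) = 8A; 8A ⊕ 08 = 82.
P[3]: D(K, 09) = 5C; 5C ⊕ 5F = 03.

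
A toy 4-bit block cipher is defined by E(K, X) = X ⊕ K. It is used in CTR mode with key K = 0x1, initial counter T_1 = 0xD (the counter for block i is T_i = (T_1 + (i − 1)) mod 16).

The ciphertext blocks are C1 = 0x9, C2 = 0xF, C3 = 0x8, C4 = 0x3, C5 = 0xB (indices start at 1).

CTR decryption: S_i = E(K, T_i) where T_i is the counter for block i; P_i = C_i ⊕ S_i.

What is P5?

P5: T = 0x1, S = E(K, T) = 0x0; 0xB ⊕ 0x0 = 0xB.

P5 = 0xB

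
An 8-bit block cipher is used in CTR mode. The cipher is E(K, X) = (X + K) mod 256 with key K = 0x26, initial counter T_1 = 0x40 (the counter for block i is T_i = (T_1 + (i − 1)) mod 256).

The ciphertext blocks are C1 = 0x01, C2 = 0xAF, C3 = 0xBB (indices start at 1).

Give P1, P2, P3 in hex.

CTR decryption: S_i = E(K, T_i) where T_i is the counter for block i; P_i = C_i ⊕ S_i.
P1: T = 0x40, S = E(K, T) = 0x66; 0x01 ⊕ 0x66 = 0x67.
P2: T = 0x41, S = E(K, T) = 0x67; 0xAF ⊕ 0x67 = 0xC8.
P3: T = 0x42, S = E(K, T) = 0x68; 0xBB ⊕ 0x68 = 0xD3.

P1 = 0x67, P2 = 0xC8, P3 = 0xD3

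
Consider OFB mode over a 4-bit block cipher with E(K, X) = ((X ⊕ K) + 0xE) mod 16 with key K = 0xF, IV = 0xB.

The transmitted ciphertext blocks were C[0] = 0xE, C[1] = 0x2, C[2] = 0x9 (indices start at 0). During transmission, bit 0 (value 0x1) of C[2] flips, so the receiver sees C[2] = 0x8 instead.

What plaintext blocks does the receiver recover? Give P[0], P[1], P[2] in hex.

P[0] = 0xC, P[1] = 0x9, P[2] = 0xA

OFB decryption: S_i = E(K, S_{i−1}) with S_{−1} = IV; P_i = C_i ⊕ S_i.
Only C[2] changed, to 0x8. In OFB, a change in C_i flips the same bit in P_i only; the keystream is unaffected. Decrypting the received ciphertext:
P[0]: S = E(K, 0xB) = 0x2; 0xE ⊕ 0x2 = 0xC.
P[1]: S = E(K, 0x2) = 0xB; 0x2 ⊕ 0xB = 0x9.
P[2]: S = E(K, 0xB) = 0x2; 0x8 ⊕ 0x2 = 0xA.
Blocks that differ from the original plaintext: P[2].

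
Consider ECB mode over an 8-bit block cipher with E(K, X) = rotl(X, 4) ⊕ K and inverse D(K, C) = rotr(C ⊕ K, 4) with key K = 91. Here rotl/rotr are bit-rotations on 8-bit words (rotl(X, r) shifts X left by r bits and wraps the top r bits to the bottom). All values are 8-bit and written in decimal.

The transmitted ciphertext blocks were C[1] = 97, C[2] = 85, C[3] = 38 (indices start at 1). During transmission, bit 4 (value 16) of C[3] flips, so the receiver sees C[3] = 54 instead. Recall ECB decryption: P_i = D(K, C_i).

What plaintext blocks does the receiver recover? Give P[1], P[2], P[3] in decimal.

Only C[3] changed, to 54. In ECB, a change in C_i affects only P_i. Decrypting the received ciphertext:
P[1]: D(K, 97) = 163.
P[2]: D(K, 85) = 224.
P[3]: D(K, 54) = 214.
Blocks that differ from the original plaintext: P[3].

P[1] = 163, P[2] = 224, P[3] = 214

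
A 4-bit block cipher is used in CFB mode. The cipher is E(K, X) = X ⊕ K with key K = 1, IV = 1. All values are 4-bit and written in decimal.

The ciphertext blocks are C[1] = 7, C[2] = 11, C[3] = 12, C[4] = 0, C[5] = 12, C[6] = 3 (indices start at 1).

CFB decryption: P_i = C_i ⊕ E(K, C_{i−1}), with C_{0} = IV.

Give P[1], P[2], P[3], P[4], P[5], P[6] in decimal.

P[1]: E(K, 1) = 0; 7 ⊕ 0 = 7.
P[2]: E(K, 7) = 6; 11 ⊕ 6 = 13.
P[3]: E(K, 11) = 10; 12 ⊕ 10 = 6.
P[4]: E(K, 12) = 13; 0 ⊕ 13 = 13.
P[5]: E(K, 0) = 1; 12 ⊕ 1 = 13.
P[6]: E(K, 12) = 13; 3 ⊕ 13 = 14.

P[1] = 7, P[2] = 13, P[3] = 6, P[4] = 13, P[5] = 13, P[6] = 14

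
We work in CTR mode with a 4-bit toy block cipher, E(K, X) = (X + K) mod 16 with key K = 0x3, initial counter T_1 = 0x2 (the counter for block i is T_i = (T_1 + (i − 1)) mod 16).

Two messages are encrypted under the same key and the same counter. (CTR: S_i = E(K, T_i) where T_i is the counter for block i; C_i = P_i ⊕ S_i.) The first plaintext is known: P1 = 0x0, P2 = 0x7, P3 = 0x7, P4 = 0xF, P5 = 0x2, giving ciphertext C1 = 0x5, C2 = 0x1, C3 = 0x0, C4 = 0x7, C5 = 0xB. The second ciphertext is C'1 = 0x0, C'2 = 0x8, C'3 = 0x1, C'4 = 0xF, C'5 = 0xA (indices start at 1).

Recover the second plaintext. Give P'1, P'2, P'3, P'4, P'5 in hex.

P'1 = 0x5, P'2 = 0xE, P'3 = 0x6, P'4 = 0x7, P'5 = 0x3

In CTR with a reused counter, both messages share the same keystream S_i, so C_i ⊕ C'_i = P_i ⊕ P'_i and thus P'_i = P_i ⊕ C_i ⊕ C'_i.
P'1: 0x0 ⊕ 0x5 ⊕ 0x0 = 0x5.
P'2: 0x7 ⊕ 0x1 ⊕ 0x8 = 0xE.
P'3: 0x7 ⊕ 0x0 ⊕ 0x1 = 0x6.
P'4: 0xF ⊕ 0x7 ⊕ 0xF = 0x7.
P'5: 0x2 ⊕ 0xB ⊕ 0xA = 0x3.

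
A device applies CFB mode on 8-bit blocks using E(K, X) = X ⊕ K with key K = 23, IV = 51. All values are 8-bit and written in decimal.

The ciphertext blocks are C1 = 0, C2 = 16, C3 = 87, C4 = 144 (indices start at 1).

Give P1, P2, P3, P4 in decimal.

P1 = 36, P2 = 7, P3 = 80, P4 = 208

CFB decryption: P_i = C_i ⊕ E(K, C_{i−1}), with C_{0} = IV.
P1: E(K, 51) = 36; 0 ⊕ 36 = 36.
P2: E(K, 0) = 23; 16 ⊕ 23 = 7.
P3: E(K, 16) = 7; 87 ⊕ 7 = 80.
P4: E(K, 87) = 64; 144 ⊕ 64 = 208.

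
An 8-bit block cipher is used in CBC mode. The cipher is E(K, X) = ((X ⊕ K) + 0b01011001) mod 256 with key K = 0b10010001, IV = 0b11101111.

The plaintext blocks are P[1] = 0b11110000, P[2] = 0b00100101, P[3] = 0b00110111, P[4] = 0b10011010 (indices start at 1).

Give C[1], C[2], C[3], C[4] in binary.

C[1] = 0b11100111, C[2] = 0b10101100, C[3] = 0b01100011, C[4] = 0b11000001

CBC encryption: C_i = E(K, P_i ⊕ C_{i−1}), with C_{0} = IV.
C[1]: P[1] ⊕ 0b11101111 = 0b00011111; E(K, 0b00011111) = 0b11100111.
C[2]: P[2] ⊕ 0b11100111 = 0b11000010; E(K, 0b11000010) = 0b10101100.
C[3]: P[3] ⊕ 0b10101100 = 0b10011011; E(K, 0b10011011) = 0b01100011.
C[4]: P[4] ⊕ 0b01100011 = 0b11111001; E(K, 0b11111001) = 0b11000001.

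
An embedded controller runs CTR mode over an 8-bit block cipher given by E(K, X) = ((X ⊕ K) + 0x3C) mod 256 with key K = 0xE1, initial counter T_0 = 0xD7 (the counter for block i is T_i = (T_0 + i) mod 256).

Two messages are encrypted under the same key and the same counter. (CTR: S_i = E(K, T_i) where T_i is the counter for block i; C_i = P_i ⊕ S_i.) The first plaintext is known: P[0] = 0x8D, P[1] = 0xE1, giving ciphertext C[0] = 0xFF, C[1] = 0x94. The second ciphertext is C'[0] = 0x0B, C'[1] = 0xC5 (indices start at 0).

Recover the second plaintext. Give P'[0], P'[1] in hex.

P'[0] = 0x79, P'[1] = 0xB0

In CTR with a reused counter, both messages share the same keystream S_i, so C_i ⊕ C'_i = P_i ⊕ P'_i and thus P'_i = P_i ⊕ C_i ⊕ C'_i.
P'[0]: 0x8D ⊕ 0xFF ⊕ 0x0B = 0x79.
P'[1]: 0xE1 ⊕ 0x94 ⊕ 0xC5 = 0xB0.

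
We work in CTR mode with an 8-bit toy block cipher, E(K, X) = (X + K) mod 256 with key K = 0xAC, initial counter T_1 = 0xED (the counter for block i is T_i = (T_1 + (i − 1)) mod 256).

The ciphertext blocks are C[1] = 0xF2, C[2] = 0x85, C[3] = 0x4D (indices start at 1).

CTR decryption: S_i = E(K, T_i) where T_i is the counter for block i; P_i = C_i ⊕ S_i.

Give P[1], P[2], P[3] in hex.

P[1] = 0x6B, P[2] = 0x1F, P[3] = 0xD6

P[1]: T = 0xED, S = E(K, T) = 0x99; 0xF2 ⊕ 0x99 = 0x6B.
P[2]: T = 0xEE, S = E(K, T) = 0x9A; 0x85 ⊕ 0x9A = 0x1F.
P[3]: T = 0xEF, S = E(K, T) = 0x9B; 0x4D ⊕ 0x9B = 0xD6.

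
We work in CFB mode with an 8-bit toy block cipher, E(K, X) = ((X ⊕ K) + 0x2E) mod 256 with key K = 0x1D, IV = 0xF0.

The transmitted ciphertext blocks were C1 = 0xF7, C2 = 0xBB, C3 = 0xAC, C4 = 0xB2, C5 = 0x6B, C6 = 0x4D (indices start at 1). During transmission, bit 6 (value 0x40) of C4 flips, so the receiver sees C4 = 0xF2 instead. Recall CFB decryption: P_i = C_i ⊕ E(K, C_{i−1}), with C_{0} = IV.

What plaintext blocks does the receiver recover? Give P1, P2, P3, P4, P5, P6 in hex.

Only C4 changed, to 0xF2. In CFB, a change in C_i flips the same bit in P_i and garbles P_{i+1}. Decrypting the received ciphertext:
P1: E(K, 0xF0) = 0x1B; 0xF7 ⊕ 0x1B = 0xEC.
P2: E(K, 0xF7) = 0x18; 0xBB ⊕ 0x18 = 0xA3.
P3: E(K, 0xBB) = 0xD4; 0xAC ⊕ 0xD4 = 0x78.
P4: E(K, 0xAC) = 0xDF; 0xF2 ⊕ 0xDF = 0x2D.
P5: E(K, 0xF2) = 0x1D; 0x6B ⊕ 0x1D = 0x76.
P6: E(K, 0x6B) = 0xA4; 0x4D ⊕ 0xA4 = 0xE9.
Blocks that differ from the original plaintext: P4, P5.

P1 = 0xEC, P2 = 0xA3, P3 = 0x78, P4 = 0x2D, P5 = 0x76, P6 = 0xE9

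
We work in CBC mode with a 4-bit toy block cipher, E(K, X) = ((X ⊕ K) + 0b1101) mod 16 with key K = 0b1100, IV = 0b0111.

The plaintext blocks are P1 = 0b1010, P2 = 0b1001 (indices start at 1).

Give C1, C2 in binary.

CBC encryption: C_i = E(K, P_i ⊕ C_{i−1}), with C_{0} = IV.
C1: P1 ⊕ 0b0111 = 0b1101; E(K, 0b1101) = 0b1110.
C2: P2 ⊕ 0b1110 = 0b0111; E(K, 0b0111) = 0b1000.

C1 = 0b1110, C2 = 0b1000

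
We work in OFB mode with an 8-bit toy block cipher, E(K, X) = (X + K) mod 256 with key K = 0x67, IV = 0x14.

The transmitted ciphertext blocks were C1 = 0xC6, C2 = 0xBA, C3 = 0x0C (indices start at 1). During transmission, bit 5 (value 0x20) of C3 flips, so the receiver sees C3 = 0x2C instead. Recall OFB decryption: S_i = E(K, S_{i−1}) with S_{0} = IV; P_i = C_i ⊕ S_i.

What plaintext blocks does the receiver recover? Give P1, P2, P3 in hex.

Only C3 changed, to 0x2C. In OFB, a change in C_i flips the same bit in P_i only; the keystream is unaffected. Decrypting the received ciphertext:
P1: S = E(K, 0x14) = 0x7B; 0xC6 ⊕ 0x7B = 0xBD.
P2: S = E(K, 0x7B) = 0xE2; 0xBA ⊕ 0xE2 = 0x58.
P3: S = E(K, 0xE2) = 0x49; 0x2C ⊕ 0x49 = 0x65.
Blocks that differ from the original plaintext: P3.

P1 = 0xBD, P2 = 0x58, P3 = 0x65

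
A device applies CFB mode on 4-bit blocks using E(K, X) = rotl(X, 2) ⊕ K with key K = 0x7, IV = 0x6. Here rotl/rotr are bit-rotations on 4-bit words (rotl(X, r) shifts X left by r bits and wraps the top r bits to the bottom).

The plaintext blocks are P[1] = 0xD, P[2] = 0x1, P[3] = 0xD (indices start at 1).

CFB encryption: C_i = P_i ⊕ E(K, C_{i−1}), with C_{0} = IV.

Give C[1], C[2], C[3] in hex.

C[1]: E(K, 0x6) = 0xE; 0xD ⊕ 0xE = 0x3.
C[2]: E(K, 0x3) = 0xB; 0x1 ⊕ 0xB = 0xA.
C[3]: E(K, 0xA) = 0xD; 0xD ⊕ 0xD = 0x0.

C[1] = 0x3, C[2] = 0xA, C[3] = 0x0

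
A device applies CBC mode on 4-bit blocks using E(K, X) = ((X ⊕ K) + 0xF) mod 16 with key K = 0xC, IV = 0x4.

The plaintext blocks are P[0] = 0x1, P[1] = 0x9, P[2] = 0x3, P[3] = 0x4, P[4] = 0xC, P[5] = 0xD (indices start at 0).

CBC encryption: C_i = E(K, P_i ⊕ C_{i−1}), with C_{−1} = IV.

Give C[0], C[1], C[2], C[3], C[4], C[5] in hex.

C[0] = 0x8, C[1] = 0xC, C[2] = 0x2, C[3] = 0x9, C[4] = 0x8, C[5] = 0x8

C[0]: P[0] ⊕ 0x4 = 0x5; E(K, 0x5) = 0x8.
C[1]: P[1] ⊕ 0x8 = 0x1; E(K, 0x1) = 0xC.
C[2]: P[2] ⊕ 0xC = 0xF; E(K, 0xF) = 0x2.
C[3]: P[3] ⊕ 0x2 = 0x6; E(K, 0x6) = 0x9.
C[4]: P[4] ⊕ 0x9 = 0x5; E(K, 0x5) = 0x8.
C[5]: P[5] ⊕ 0x8 = 0x5; E(K, 0x5) = 0x8.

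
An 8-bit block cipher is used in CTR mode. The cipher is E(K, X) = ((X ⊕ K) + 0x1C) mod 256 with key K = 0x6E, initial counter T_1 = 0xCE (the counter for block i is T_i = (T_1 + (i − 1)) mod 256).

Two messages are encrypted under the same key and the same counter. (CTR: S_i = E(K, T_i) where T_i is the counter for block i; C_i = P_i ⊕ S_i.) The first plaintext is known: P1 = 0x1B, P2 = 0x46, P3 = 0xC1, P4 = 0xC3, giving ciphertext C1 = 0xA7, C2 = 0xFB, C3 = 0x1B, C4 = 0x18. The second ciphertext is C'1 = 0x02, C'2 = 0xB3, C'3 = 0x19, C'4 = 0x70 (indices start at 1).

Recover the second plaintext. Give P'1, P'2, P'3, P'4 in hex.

In CTR with a reused counter, both messages share the same keystream S_i, so C_i ⊕ C'_i = P_i ⊕ P'_i and thus P'_i = P_i ⊕ C_i ⊕ C'_i.
P'1: 0x1B ⊕ 0xA7 ⊕ 0x02 = 0xBE.
P'2: 0x46 ⊕ 0xFB ⊕ 0xB3 = 0x0E.
P'3: 0xC1 ⊕ 0x1B ⊕ 0x19 = 0xC3.
P'4: 0xC3 ⊕ 0x18 ⊕ 0x70 = 0xAB.

P'1 = 0xBE, P'2 = 0x0E, P'3 = 0xC3, P'4 = 0xAB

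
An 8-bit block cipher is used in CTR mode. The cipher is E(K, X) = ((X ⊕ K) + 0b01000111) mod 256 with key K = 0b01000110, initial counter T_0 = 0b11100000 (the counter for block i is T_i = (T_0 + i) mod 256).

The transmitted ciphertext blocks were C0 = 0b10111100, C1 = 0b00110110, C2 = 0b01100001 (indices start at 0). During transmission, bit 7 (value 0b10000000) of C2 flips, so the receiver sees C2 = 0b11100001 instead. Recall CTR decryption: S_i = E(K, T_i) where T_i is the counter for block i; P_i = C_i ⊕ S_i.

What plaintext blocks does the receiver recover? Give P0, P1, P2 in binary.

P0 = 0b01010001, P1 = 0b11011000, P2 = 0b00001010

Only C2 changed, to 0b11100001. In CTR, a change in C_i flips the same bit in P_i only; the keystream is unaffected. Decrypting the received ciphertext:
P0: T = 0b11100000, S = E(K, T) = 0b11101101; 0b10111100 ⊕ 0b11101101 = 0b01010001.
P1: T = 0b11100001, S = E(K, T) = 0b11101110; 0b00110110 ⊕ 0b11101110 = 0b11011000.
P2: T = 0b11100010, S = E(K, T) = 0b11101011; 0b11100001 ⊕ 0b11101011 = 0b00001010.
Blocks that differ from the original plaintext: P2.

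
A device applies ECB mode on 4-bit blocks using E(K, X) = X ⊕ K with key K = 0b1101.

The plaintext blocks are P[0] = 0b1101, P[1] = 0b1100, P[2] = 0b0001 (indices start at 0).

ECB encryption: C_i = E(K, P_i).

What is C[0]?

C[0] = 0b0000

C[0]: E(K, 0b1101) = 0b0000.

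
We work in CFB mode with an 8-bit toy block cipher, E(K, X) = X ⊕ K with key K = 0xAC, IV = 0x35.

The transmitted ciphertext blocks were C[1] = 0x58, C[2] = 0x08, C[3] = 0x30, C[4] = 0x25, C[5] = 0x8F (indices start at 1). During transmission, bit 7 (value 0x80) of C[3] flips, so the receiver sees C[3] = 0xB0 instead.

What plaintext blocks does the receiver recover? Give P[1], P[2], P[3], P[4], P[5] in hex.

P[1] = 0xC1, P[2] = 0xFC, P[3] = 0x14, P[4] = 0x39, P[5] = 0x06

CFB decryption: P_i = C_i ⊕ E(K, C_{i−1}), with C_{0} = IV.
Only C[3] changed, to 0xB0. In CFB, a change in C_i flips the same bit in P_i and garbles P_{i+1}. Decrypting the received ciphertext:
P[1]: E(K, 0x35) = 0x99; 0x58 ⊕ 0x99 = 0xC1.
P[2]: E(K, 0x58) = 0xF4; 0x08 ⊕ 0xF4 = 0xFC.
P[3]: E(K, 0x08) = 0xA4; 0xB0 ⊕ 0xA4 = 0x14.
P[4]: E(K, 0xB0) = 0x1C; 0x25 ⊕ 0x1C = 0x39.
P[5]: E(K, 0x25) = 0x89; 0x8F ⊕ 0x89 = 0x06.
Blocks that differ from the original plaintext: P[3], P[4].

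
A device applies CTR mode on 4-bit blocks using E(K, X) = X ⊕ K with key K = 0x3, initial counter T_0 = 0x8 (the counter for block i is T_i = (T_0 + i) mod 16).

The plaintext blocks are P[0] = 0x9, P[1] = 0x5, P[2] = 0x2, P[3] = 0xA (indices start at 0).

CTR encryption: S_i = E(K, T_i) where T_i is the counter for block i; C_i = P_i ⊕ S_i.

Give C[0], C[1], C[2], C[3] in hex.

C[0]: T = 0x8, S = E(K, T) = 0xB; 0x9 ⊕ 0xB = 0x2.
C[1]: T = 0x9, S = E(K, T) = 0xA; 0x5 ⊕ 0xA = 0xF.
C[2]: T = 0xA, S = E(K, T) = 0x9; 0x2 ⊕ 0x9 = 0xB.
C[3]: T = 0xB, S = E(K, T) = 0x8; 0xA ⊕ 0x8 = 0x2.

C[0] = 0x2, C[1] = 0xF, C[2] = 0xB, C[3] = 0x2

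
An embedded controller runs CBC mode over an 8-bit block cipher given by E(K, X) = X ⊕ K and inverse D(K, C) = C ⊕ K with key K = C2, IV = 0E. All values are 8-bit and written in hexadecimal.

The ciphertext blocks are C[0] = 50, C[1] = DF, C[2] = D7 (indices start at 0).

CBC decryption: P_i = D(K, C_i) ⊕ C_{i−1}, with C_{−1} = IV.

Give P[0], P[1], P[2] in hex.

P[0]: D(K, 50) = 92; 92 ⊕ 0E = 9C.
P[1]: D(K, DF) = 1D; 1D ⊕ 50 = 4D.
P[2]: D(K, D7) = 15; 15 ⊕ DF = CA.

P[0] = 9C, P[1] = 4D, P[2] = CA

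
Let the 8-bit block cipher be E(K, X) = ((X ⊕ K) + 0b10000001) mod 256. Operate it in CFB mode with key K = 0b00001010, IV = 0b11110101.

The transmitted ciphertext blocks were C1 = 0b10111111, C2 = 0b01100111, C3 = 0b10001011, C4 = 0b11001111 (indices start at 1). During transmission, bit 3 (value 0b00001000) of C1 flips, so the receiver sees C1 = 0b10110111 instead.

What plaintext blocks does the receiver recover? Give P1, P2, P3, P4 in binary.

P1 = 0b00110111, P2 = 0b01011001, P3 = 0b01100101, P4 = 0b11001101

CFB decryption: P_i = C_i ⊕ E(K, C_{i−1}), with C_{0} = IV.
Only C1 changed, to 0b10110111. In CFB, a change in C_i flips the same bit in P_i and garbles P_{i+1}. Decrypting the received ciphertext:
P1: E(K, 0b11110101) = 0b10000000; 0b10110111 ⊕ 0b10000000 = 0b00110111.
P2: E(K, 0b10110111) = 0b00111110; 0b01100111 ⊕ 0b00111110 = 0b01011001.
P3: E(K, 0b01100111) = 0b11101110; 0b10001011 ⊕ 0b11101110 = 0b01100101.
P4: E(K, 0b10001011) = 0b00000010; 0b11001111 ⊕ 0b00000010 = 0b11001101.
Blocks that differ from the original plaintext: P1, P2.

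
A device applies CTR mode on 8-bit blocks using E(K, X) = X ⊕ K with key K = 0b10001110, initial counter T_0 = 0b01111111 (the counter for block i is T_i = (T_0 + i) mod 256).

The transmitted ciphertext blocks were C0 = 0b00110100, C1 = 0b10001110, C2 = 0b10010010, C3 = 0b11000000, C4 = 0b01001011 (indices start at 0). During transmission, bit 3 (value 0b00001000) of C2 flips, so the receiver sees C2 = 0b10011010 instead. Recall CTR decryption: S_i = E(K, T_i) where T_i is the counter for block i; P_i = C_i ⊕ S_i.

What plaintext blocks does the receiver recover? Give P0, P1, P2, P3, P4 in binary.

P0 = 0b11000101, P1 = 0b10000000, P2 = 0b10010101, P3 = 0b11001100, P4 = 0b01000110

Only C2 changed, to 0b10011010. In CTR, a change in C_i flips the same bit in P_i only; the keystream is unaffected. Decrypting the received ciphertext:
P0: T = 0b01111111, S = E(K, T) = 0b11110001; 0b00110100 ⊕ 0b11110001 = 0b11000101.
P1: T = 0b10000000, S = E(K, T) = 0b00001110; 0b10001110 ⊕ 0b00001110 = 0b10000000.
P2: T = 0b10000001, S = E(K, T) = 0b00001111; 0b10011010 ⊕ 0b00001111 = 0b10010101.
P3: T = 0b10000010, S = E(K, T) = 0b00001100; 0b11000000 ⊕ 0b00001100 = 0b11001100.
P4: T = 0b10000011, S = E(K, T) = 0b00001101; 0b01001011 ⊕ 0b00001101 = 0b01000110.
Blocks that differ from the original plaintext: P2.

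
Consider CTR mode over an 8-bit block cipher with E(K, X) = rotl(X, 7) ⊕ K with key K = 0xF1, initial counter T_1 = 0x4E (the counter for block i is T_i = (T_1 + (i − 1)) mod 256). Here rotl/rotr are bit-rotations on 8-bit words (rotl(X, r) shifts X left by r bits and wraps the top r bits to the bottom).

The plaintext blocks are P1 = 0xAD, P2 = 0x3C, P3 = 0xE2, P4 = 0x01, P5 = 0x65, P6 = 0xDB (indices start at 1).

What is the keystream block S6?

0x58

CTR encryption: S_i = E(K, T_i) where T_i is the counter for block i; C_i = P_i ⊕ S_i.
C1: T = 0x4E, S = E(K, T) = 0xD6; 0xAD ⊕ 0xD6 = 0x7B.
C2: T = 0x4F, S = E(K, T) = 0x56; 0x3C ⊕ 0x56 = 0x6A.
C3: T = 0x50, S = E(K, T) = 0xD9; 0xE2 ⊕ 0xD9 = 0x3B.
C4: T = 0x51, S = E(K, T) = 0x59; 0x01 ⊕ 0x59 = 0x58.
C5: T = 0x52, S = E(K, T) = 0xD8; 0x65 ⊕ 0xD8 = 0xBD.
C6: T = 0x53, S = E(K, T) = 0x58; 0xDB ⊕ 0x58 = 0x83.
So S6 = 0x58.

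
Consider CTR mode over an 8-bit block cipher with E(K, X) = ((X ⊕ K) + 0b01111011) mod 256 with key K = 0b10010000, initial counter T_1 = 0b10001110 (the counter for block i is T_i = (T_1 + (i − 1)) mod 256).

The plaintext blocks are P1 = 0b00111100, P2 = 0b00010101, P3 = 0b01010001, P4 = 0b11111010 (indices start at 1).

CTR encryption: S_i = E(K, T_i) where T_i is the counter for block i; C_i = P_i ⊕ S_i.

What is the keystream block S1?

C1: T = 0b10001110, S = E(K, T) = 0b10011001; 0b00111100 ⊕ 0b10011001 = 0b10100101.
So S1 = 0b10011001.

0b10011001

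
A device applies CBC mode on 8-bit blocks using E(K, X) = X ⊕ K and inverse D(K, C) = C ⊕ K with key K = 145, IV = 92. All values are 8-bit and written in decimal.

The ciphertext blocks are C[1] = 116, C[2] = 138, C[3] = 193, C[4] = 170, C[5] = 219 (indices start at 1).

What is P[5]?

CBC decryption: P_i = D(K, C_i) ⊕ C_{i−1}, with C_{0} = IV.
P[5]: D(K, 219) = 74; 74 ⊕ 170 = 224.

P[5] = 224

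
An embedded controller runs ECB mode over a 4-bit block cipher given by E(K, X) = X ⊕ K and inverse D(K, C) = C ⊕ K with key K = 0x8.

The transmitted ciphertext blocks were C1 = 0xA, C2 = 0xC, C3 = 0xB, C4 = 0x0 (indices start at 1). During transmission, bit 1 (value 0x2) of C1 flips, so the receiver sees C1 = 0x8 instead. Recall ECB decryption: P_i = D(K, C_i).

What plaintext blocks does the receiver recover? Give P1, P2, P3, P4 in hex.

P1 = 0x0, P2 = 0x4, P3 = 0x3, P4 = 0x8

Only C1 changed, to 0x8. In ECB, a change in C_i affects only P_i. Decrypting the received ciphertext:
P1: D(K, 0x8) = 0x0.
P2: D(K, 0xC) = 0x4.
P3: D(K, 0xB) = 0x3.
P4: D(K, 0x0) = 0x8.
Blocks that differ from the original plaintext: P1.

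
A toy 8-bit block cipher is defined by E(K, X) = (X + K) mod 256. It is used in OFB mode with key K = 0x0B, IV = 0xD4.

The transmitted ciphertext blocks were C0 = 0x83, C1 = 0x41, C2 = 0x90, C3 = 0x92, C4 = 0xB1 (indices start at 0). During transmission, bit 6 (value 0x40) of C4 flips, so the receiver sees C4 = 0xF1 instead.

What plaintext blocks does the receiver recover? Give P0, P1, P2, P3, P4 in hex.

P0 = 0x5C, P1 = 0xAB, P2 = 0x65, P3 = 0x92, P4 = 0xFA

OFB decryption: S_i = E(K, S_{i−1}) with S_{−1} = IV; P_i = C_i ⊕ S_i.
Only C4 changed, to 0xF1. In OFB, a change in C_i flips the same bit in P_i only; the keystream is unaffected. Decrypting the received ciphertext:
P0: S = E(K, 0xD4) = 0xDF; 0x83 ⊕ 0xDF = 0x5C.
P1: S = E(K, 0xDF) = 0xEA; 0x41 ⊕ 0xEA = 0xAB.
P2: S = E(K, 0xEA) = 0xF5; 0x90 ⊕ 0xF5 = 0x65.
P3: S = E(K, 0xF5) = 0x00; 0x92 ⊕ 0x00 = 0x92.
P4: S = E(K, 0x00) = 0x0B; 0xF1 ⊕ 0x0B = 0xFA.
Blocks that differ from the original plaintext: P4.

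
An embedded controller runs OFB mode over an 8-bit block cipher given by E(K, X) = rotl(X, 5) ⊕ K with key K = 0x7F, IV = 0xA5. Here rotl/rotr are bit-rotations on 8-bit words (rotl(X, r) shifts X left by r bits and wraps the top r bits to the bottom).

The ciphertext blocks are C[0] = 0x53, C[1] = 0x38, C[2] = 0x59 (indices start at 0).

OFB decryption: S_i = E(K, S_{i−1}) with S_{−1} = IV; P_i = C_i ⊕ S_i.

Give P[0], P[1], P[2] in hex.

P[0] = 0x98, P[1] = 0x3E, P[2] = 0xE6

P[0]: S = E(K, 0xA5) = 0xCB; 0x53 ⊕ 0xCB = 0x98.
P[1]: S = E(K, 0xCB) = 0x06; 0x38 ⊕ 0x06 = 0x3E.
P[2]: S = E(K, 0x06) = 0xBF; 0x59 ⊕ 0xBF = 0xE6.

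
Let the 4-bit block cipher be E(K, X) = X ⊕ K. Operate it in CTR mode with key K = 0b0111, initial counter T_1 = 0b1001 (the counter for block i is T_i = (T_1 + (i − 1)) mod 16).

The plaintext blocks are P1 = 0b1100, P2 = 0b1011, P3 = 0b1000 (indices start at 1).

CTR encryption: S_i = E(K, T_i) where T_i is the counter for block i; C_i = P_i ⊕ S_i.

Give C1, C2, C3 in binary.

C1: T = 0b1001, S = E(K, T) = 0b1110; 0b1100 ⊕ 0b1110 = 0b0010.
C2: T = 0b1010, S = E(K, T) = 0b1101; 0b1011 ⊕ 0b1101 = 0b0110.
C3: T = 0b1011, S = E(K, T) = 0b1100; 0b1000 ⊕ 0b1100 = 0b0100.

C1 = 0b0010, C2 = 0b0110, C3 = 0b0100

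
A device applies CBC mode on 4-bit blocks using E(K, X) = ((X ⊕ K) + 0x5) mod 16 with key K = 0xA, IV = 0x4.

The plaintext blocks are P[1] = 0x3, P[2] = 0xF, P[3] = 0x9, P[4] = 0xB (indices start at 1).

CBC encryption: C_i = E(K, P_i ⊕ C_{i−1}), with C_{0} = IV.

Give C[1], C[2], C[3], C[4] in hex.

C[1]: P[1] ⊕ 0x4 = 0x7; E(K, 0x7) = 0x2.
C[2]: P[2] ⊕ 0x2 = 0xD; E(K, 0xD) = 0xC.
C[3]: P[3] ⊕ 0xC = 0x5; E(K, 0x5) = 0x4.
C[4]: P[4] ⊕ 0x4 = 0xF; E(K, 0xF) = 0xA.

C[1] = 0x2, C[2] = 0xC, C[3] = 0x4, C[4] = 0xA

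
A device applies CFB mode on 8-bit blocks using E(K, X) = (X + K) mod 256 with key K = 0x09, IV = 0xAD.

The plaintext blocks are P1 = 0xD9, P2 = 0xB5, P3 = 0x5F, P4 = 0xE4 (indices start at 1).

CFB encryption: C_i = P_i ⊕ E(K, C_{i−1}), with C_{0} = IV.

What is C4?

C4 = 0x76

C1: E(K, 0xAD) = 0xB6; 0xD9 ⊕ 0xB6 = 0x6F.
C2: E(K, 0x6F) = 0x78; 0xB5 ⊕ 0x78 = 0xCD.
C3: E(K, 0xCD) = 0xD6; 0x5F ⊕ 0xD6 = 0x89.
C4: E(K, 0x89) = 0x92; 0xE4 ⊕ 0x92 = 0x76.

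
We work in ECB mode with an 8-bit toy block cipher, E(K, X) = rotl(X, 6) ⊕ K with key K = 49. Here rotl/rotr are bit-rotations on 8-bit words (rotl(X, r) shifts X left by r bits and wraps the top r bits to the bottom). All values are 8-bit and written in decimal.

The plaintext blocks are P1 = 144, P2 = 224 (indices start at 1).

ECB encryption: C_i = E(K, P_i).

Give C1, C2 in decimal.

C1: E(K, 144) = 21.
C2: E(K, 224) = 9.

C1 = 21, C2 = 9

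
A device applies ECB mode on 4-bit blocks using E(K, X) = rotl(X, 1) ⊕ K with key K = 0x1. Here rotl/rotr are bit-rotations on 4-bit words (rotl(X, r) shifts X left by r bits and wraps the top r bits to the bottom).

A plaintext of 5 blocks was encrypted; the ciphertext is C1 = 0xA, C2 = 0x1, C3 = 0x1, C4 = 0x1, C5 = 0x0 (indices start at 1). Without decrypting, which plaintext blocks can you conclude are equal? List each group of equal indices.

P2 = P3 = P4

ECB encrypts each block independently with the same key, so equal ciphertext blocks imply equal plaintext blocks.
C2 = C3 = C4 = 0x1, so P2 = P3 = P4.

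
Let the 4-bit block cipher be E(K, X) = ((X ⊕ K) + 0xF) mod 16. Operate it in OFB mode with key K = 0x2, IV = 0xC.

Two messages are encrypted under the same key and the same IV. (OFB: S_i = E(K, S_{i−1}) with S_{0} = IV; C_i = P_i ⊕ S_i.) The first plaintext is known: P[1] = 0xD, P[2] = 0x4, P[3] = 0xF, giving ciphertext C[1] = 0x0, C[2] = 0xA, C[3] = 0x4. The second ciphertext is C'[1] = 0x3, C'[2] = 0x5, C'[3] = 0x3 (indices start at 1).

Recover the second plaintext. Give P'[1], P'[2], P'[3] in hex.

In OFB with a reused IV, both messages share the same keystream S_i, so C_i ⊕ C'_i = P_i ⊕ P'_i and thus P'_i = P_i ⊕ C_i ⊕ C'_i.
P'[1]: 0xD ⊕ 0x0 ⊕ 0x3 = 0xE.
P'[2]: 0x4 ⊕ 0xA ⊕ 0x5 = 0xB.
P'[3]: 0xF ⊕ 0x4 ⊕ 0x3 = 0x8.

P'[1] = 0xE, P'[2] = 0xB, P'[3] = 0x8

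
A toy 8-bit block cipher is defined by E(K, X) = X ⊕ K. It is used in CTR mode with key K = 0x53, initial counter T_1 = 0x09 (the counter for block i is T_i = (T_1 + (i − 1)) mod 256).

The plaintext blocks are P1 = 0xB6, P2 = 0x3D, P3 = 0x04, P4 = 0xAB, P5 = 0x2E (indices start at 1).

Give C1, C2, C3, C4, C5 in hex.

CTR encryption: S_i = E(K, T_i) where T_i is the counter for block i; C_i = P_i ⊕ S_i.
C1: T = 0x09, S = E(K, T) = 0x5A; 0xB6 ⊕ 0x5A = 0xEC.
C2: T = 0x0A, S = E(K, T) = 0x59; 0x3D ⊕ 0x59 = 0x64.
C3: T = 0x0B, S = E(K, T) = 0x58; 0x04 ⊕ 0x58 = 0x5C.
C4: T = 0x0C, S = E(K, T) = 0x5F; 0xAB ⊕ 0x5F = 0xF4.
C5: T = 0x0D, S = E(K, T) = 0x5E; 0x2E ⊕ 0x5E = 0x70.

C1 = 0xEC, C2 = 0x64, C3 = 0x5C, C4 = 0xF4, C5 = 0x70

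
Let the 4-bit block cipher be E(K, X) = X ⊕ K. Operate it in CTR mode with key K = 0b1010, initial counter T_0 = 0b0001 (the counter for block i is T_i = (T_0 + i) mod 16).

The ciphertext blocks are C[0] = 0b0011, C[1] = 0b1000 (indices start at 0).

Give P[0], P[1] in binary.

P[0] = 0b1000, P[1] = 0b0000

CTR decryption: S_i = E(K, T_i) where T_i is the counter for block i; P_i = C_i ⊕ S_i.
P[0]: T = 0b0001, S = E(K, T) = 0b1011; 0b0011 ⊕ 0b1011 = 0b1000.
P[1]: T = 0b0010, S = E(K, T) = 0b1000; 0b1000 ⊕ 0b1000 = 0b0000.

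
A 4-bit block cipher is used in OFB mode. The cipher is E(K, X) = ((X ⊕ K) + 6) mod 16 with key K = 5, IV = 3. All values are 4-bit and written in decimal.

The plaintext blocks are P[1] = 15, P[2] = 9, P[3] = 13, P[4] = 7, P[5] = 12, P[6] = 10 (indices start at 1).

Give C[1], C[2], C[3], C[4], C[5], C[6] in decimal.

C[1] = 3, C[2] = 6, C[3] = 13, C[4] = 12, C[5] = 8, C[6] = 13

OFB encryption: S_i = E(K, S_{i−1}) with S_{0} = IV; C_i = P_i ⊕ S_i.
C[1]: S = E(K, 3) = 12; 15 ⊕ 12 = 3.
C[2]: S = E(K, 12) = 15; 9 ⊕ 15 = 6.
C[3]: S = E(K, 15) = 0; 13 ⊕ 0 = 13.
C[4]: S = E(K, 0) = 11; 7 ⊕ 11 = 12.
C[5]: S = E(K, 11) = 4; 12 ⊕ 4 = 8.
C[6]: S = E(K, 4) = 7; 10 ⊕ 7 = 13.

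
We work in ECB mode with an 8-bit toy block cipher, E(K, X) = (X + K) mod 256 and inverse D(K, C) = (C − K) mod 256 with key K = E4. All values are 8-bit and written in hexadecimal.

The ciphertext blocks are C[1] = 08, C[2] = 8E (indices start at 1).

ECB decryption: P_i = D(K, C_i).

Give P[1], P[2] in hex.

P[1]: D(K, 08) = 24.
P[2]: D(K, 8E) = AA.

P[1] = 24, P[2] = AA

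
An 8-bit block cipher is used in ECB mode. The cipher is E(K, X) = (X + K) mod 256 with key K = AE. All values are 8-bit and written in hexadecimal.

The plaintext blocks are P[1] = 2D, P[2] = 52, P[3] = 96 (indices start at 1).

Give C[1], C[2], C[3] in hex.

C[1] = DB, C[2] = 00, C[3] = 44

ECB encryption: C_i = E(K, P_i).
C[1]: E(K, 2D) = DB.
C[2]: E(K, 52) = 00.
C[3]: E(K, 96) = 44.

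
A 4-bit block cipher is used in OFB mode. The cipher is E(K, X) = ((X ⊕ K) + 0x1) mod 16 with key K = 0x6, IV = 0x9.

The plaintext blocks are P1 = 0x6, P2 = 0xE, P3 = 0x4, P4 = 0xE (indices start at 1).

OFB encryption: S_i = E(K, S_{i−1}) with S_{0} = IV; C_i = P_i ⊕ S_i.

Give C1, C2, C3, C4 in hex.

C1: S = E(K, 0x9) = 0x0; 0x6 ⊕ 0x0 = 0x6.
C2: S = E(K, 0x0) = 0x7; 0xE ⊕ 0x7 = 0x9.
C3: S = E(K, 0x7) = 0x2; 0x4 ⊕ 0x2 = 0x6.
C4: S = E(K, 0x2) = 0x5; 0xE ⊕ 0x5 = 0xB.

C1 = 0x6, C2 = 0x9, C3 = 0x6, C4 = 0xB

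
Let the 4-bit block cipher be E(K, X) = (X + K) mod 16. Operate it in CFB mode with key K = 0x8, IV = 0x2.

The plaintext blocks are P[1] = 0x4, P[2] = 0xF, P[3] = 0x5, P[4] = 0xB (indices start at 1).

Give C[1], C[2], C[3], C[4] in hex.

C[1] = 0xE, C[2] = 0x9, C[3] = 0x4, C[4] = 0x7

CFB encryption: C_i = P_i ⊕ E(K, C_{i−1}), with C_{0} = IV.
C[1]: E(K, 0x2) = 0xA; 0x4 ⊕ 0xA = 0xE.
C[2]: E(K, 0xE) = 0x6; 0xF ⊕ 0x6 = 0x9.
C[3]: E(K, 0x9) = 0x1; 0x5 ⊕ 0x1 = 0x4.
C[4]: E(K, 0x4) = 0xC; 0xB ⊕ 0xC = 0x7.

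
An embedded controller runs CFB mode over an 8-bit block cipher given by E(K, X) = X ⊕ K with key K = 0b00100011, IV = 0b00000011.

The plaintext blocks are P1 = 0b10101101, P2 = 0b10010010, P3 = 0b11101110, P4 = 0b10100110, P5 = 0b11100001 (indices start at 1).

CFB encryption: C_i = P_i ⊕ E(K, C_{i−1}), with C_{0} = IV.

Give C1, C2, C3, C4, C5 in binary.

C1: E(K, 0b00000011) = 0b00100000; 0b10101101 ⊕ 0b00100000 = 0b10001101.
C2: E(K, 0b10001101) = 0b10101110; 0b10010010 ⊕ 0b10101110 = 0b00111100.
C3: E(K, 0b00111100) = 0b00011111; 0b11101110 ⊕ 0b00011111 = 0b11110001.
C4: E(K, 0b11110001) = 0b11010010; 0b10100110 ⊕ 0b11010010 = 0b01110100.
C5: E(K, 0b01110100) = 0b01010111; 0b11100001 ⊕ 0b01010111 = 0b10110110.

C1 = 0b10001101, C2 = 0b00111100, C3 = 0b11110001, C4 = 0b01110100, C5 = 0b10110110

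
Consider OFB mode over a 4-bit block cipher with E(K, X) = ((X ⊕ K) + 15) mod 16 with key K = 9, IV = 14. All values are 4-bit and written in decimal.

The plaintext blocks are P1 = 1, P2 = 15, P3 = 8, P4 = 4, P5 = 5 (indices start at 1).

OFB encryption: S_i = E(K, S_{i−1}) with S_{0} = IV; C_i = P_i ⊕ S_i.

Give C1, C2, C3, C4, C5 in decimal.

C1: S = E(K, 14) = 6; 1 ⊕ 6 = 7.
C2: S = E(K, 6) = 14; 15 ⊕ 14 = 1.
C3: S = E(K, 14) = 6; 8 ⊕ 6 = 14.
C4: S = E(K, 6) = 14; 4 ⊕ 14 = 10.
C5: S = E(K, 14) = 6; 5 ⊕ 6 = 3.

C1 = 7, C2 = 1, C3 = 14, C4 = 10, C5 = 3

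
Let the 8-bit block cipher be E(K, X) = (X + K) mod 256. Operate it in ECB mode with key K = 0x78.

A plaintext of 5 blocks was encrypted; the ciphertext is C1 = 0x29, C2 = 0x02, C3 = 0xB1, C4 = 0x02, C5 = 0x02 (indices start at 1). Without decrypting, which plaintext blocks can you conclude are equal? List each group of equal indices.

P2 = P4 = P5

ECB encrypts each block independently with the same key, so equal ciphertext blocks imply equal plaintext blocks.
C2 = C4 = C5 = 0x02, so P2 = P4 = P5.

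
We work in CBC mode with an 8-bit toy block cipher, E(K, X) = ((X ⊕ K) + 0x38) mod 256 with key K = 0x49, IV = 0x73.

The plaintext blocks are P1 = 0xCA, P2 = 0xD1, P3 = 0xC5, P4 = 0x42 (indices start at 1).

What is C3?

CBC encryption: C_i = E(K, P_i ⊕ C_{i−1}), with C_{0} = IV.
C1: P1 ⊕ 0x73 = 0xB9; E(K, 0xB9) = 0x28.
C2: P2 ⊕ 0x28 = 0xF9; E(K, 0xF9) = 0xE8.
C3: P3 ⊕ 0xE8 = 0x2D; E(K, 0x2D) = 0x9C.

C3 = 0x9C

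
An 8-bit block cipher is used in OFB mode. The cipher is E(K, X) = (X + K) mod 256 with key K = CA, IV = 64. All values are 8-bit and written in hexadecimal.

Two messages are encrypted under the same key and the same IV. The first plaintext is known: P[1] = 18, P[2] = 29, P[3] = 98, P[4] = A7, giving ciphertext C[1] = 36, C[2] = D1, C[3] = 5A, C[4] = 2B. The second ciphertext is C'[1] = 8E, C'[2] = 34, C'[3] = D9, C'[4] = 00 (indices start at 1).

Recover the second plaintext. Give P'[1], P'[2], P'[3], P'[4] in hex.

P'[1] = A0, P'[2] = CC, P'[3] = 1B, P'[4] = 8C

In OFB with a reused IV, both messages share the same keystream S_i, so C_i ⊕ C'_i = P_i ⊕ P'_i and thus P'_i = P_i ⊕ C_i ⊕ C'_i.
P'[1]: 18 ⊕ 36 ⊕ 8E = A0.
P'[2]: 29 ⊕ D1 ⊕ 34 = CC.
P'[3]: 98 ⊕ 5A ⊕ D9 = 1B.
P'[4]: A7 ⊕ 2B ⊕ 00 = 8C.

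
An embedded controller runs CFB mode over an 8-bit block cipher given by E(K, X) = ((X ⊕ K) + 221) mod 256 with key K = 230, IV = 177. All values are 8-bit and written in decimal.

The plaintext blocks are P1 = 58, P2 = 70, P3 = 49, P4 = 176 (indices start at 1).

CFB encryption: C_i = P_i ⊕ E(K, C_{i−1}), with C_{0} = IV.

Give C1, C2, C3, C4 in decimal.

C1: E(K, 177) = 52; 58 ⊕ 52 = 14.
C2: E(K, 14) = 197; 70 ⊕ 197 = 131.
C3: E(K, 131) = 66; 49 ⊕ 66 = 115.
C4: E(K, 115) = 114; 176 ⊕ 114 = 194.

C1 = 14, C2 = 131, C3 = 115, C4 = 194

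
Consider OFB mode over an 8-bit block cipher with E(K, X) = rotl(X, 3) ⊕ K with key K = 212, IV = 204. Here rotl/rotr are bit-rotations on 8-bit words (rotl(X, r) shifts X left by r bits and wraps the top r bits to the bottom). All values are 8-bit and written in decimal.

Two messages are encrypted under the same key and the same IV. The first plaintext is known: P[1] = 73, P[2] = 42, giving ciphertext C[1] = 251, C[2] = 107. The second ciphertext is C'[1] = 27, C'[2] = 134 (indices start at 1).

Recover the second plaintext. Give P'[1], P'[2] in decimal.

In OFB with a reused IV, both messages share the same keystream S_i, so C_i ⊕ C'_i = P_i ⊕ P'_i and thus P'_i = P_i ⊕ C_i ⊕ C'_i.
P'[1]: 73 ⊕ 251 ⊕ 27 = 169.
P'[2]: 42 ⊕ 107 ⊕ 134 = 199.

P'[1] = 169, P'[2] = 199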